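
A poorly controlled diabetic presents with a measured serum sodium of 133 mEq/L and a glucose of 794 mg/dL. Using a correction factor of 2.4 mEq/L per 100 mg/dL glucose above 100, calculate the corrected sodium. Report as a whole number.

150 mEq/L

Corrected Na = measured Na + 2.4 · (glucose − 100)/100
= 133 + 2.4 · (794 − 100)/100
= 133 + 16.7
= 149.7 mEq/L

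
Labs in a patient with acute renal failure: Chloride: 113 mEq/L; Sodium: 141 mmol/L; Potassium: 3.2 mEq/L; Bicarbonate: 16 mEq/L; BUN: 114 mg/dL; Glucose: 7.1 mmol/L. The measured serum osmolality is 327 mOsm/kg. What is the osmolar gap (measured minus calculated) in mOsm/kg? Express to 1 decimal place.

-2.8 mOsm/kg

Calculated osmolality = 2·Na + glucose + BUN/2.8
= 2·141 + 7.1 + 114/2.8
= 282 + 7.10 + 40.71
= 329.81 mOsm/kg ≈ 329.8 mOsm/kg
Osmolar gap = measured − calculated = 327 − 329.8 = -2.8 mOsm/kg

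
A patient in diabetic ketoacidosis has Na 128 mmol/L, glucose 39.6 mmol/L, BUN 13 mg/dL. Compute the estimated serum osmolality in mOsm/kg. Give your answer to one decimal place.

300.2 mOsm/kg

Calculated osmolality = 2·Na + glucose + BUN/2.8
= 2·128 + 39.6 + 13/2.8
= 256 + 39.60 + 4.64
= 300.24 mOsm/kg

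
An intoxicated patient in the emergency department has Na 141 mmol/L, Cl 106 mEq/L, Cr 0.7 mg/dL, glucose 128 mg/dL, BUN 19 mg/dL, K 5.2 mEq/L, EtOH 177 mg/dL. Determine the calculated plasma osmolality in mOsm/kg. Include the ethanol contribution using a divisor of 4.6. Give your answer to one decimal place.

334.4 mOsm/kg

Calculated osmolality = 2·Na + glucose/18 + BUN/2.8 + ethanol/4.6
= 2·141 + 128/18 + 19/2.8 + 177/4.6
= 282 + 7.11 + 6.79 + 38.48
= 334.38 mOsm/kg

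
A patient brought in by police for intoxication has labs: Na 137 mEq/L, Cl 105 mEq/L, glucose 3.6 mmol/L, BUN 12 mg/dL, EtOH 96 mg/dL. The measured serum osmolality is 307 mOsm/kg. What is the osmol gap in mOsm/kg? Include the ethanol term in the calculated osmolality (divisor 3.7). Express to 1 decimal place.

Calculated osmolality = 2·Na + glucose + BUN/2.8 + ethanol/3.7
= 2·137 + 3.6 + 12/2.8 + 96/3.7
= 274 + 3.60 + 4.29 + 25.95
= 307.84 mOsm/kg ≈ 307.8 mOsm/kg
Osmolar gap = measured − calculated = 307 − 307.8 = -0.8 mOsm/kg

-0.8 mOsm/kg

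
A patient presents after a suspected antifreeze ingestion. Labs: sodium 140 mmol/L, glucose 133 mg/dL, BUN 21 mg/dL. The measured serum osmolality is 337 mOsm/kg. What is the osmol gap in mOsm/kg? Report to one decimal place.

42.1 mOsm/kg

Calculated osmolality = 2·Na + glucose/18 + BUN/2.8
= 2·140 + 133/18 + 21/2.8
= 280 + 7.39 + 7.50
= 294.89 mOsm/kg ≈ 294.9 mOsm/kg
Osmolar gap = measured − calculated = 337 − 294.9 = 42.1 mOsm/kg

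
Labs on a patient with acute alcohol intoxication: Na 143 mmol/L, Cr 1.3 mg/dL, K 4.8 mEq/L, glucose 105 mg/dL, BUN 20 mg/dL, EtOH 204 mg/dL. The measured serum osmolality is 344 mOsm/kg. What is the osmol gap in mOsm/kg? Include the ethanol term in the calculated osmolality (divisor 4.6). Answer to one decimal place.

Calculated osmolality = 2·Na + glucose/18 + BUN/2.8 + ethanol/4.6
= 2·143 + 105/18 + 20/2.8 + 204/4.6
= 286 + 5.83 + 7.14 + 44.35
= 343.32 mOsm/kg ≈ 343.3 mOsm/kg
Osmolar gap = measured − calculated = 344 − 343.3 = 0.7 mOsm/kg

0.7 mOsm/kg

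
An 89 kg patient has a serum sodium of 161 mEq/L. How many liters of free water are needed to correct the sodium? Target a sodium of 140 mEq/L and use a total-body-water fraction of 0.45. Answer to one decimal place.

6.0 L

TBW = 0.45 · 89 = 40.05 L
Free water deficit = TBW · (Na/140 − 1)
= 40.05 · (161/140 − 1)
= 40.05 · 0.15
= 6.01 L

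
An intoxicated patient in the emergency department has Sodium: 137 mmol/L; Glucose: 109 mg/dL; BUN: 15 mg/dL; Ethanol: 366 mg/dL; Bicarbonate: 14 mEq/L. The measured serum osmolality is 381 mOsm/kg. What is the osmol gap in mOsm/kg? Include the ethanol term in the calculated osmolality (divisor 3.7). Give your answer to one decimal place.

-3.3 mOsm/kg

Calculated osmolality = 2·Na + glucose/18 + BUN/2.8 + ethanol/3.7
= 2·137 + 109/18 + 15/2.8 + 366/3.7
= 274 + 6.06 + 5.36 + 98.92
= 384.34 mOsm/kg ≈ 384.3 mOsm/kg
Osmolar gap = measured − calculated = 381 − 384.3 = -3.3 mOsm/kg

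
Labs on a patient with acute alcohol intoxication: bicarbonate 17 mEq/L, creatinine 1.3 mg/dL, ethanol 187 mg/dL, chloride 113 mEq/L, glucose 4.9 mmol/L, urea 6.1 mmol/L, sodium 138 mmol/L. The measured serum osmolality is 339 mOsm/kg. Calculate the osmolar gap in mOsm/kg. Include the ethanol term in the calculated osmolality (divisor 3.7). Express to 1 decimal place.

Calculated osmolality = 2·Na + glucose + urea + ethanol/3.7
= 2·138 + 4.9 + 6.1 + 187/3.7
= 276 + 4.90 + 6.10 + 50.54
= 337.54 mOsm/kg ≈ 337.5 mOsm/kg
Osmolar gap = measured − calculated = 339 − 337.5 = 1.5 mOsm/kg

1.5 mOsm/kg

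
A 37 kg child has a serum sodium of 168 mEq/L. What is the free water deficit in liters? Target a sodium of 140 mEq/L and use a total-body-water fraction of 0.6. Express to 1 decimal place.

4.4 L

TBW = 0.6 · 37 = 22.2 L
Free water deficit = TBW · (Na/140 − 1)
= 22.2 · (168/140 − 1)
= 22.2 · 0.2
= 4.44 L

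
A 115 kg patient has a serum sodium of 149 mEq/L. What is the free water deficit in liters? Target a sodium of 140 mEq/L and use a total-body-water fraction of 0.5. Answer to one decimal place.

TBW = 0.5 · 115 = 57.5 L
Free water deficit = TBW · (Na/140 − 1)
= 57.5 · (149/140 − 1)
= 57.5 · 0.0643
= 3.7 L

3.7 L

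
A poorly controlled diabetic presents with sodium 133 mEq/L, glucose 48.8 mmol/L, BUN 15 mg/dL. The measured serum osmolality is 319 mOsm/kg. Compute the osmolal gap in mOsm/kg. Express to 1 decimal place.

Calculated osmolality = 2·Na + glucose + BUN/2.8
= 2·133 + 48.8 + 15/2.8
= 266 + 48.80 + 5.36
= 320.16 mOsm/kg ≈ 320.2 mOsm/kg
Osmolar gap = measured − calculated = 319 − 320.2 = -1.2 mOsm/kg

-1.2 mOsm/kg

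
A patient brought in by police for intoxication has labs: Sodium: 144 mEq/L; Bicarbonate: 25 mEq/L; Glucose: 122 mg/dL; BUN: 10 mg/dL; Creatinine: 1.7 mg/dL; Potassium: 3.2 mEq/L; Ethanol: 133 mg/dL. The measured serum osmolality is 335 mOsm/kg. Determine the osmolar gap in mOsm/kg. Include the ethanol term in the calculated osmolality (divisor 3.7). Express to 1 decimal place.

Calculated osmolality = 2·Na + glucose/18 + BUN/2.8 + ethanol/3.7
= 2·144 + 122/18 + 10/2.8 + 133/3.7
= 288 + 6.78 + 3.57 + 35.95
= 334.3 mOsm/kg ≈ 334.3 mOsm/kg
Osmolar gap = measured − calculated = 335 − 334.3 = 0.7 mOsm/kg

0.7 mOsm/kg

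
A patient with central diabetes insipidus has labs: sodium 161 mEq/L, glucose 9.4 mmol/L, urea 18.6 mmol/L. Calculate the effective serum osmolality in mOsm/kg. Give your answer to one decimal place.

331.4 mOsm/kg

Effective osmolality excludes urea (freely permeant across cell membranes):
2·Na + glucose
= 2·161 + 9.4
= 322 + 9.4
= 331.4 mOsm/kg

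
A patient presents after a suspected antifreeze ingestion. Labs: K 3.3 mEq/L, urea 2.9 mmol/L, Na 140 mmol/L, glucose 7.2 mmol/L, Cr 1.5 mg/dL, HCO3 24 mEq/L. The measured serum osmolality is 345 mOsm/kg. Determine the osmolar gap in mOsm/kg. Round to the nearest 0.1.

Calculated osmolality = 2·Na + glucose + urea
= 2·140 + 7.2 + 2.9
= 280 + 7.20 + 2.90
= 290.1 mOsm/kg ≈ 290.1 mOsm/kg
Osmolar gap = measured − calculated = 345 − 290.1 = 54.9 mOsm/kg

54.9 mOsm/kg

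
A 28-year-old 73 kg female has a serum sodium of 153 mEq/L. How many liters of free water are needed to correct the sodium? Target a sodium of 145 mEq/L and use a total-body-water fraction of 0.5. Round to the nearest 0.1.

2.0 L

TBW = 0.5 · 73 = 36.5 L
Free water deficit = TBW · (Na/145 − 1)
= 36.5 · (153/145 − 1)
= 36.5 · 0.0552
= 2.01 L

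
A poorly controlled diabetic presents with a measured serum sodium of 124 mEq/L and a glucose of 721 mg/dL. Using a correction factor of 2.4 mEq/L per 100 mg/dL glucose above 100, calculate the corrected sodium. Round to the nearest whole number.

Corrected Na = measured Na + 2.4 · (glucose − 100)/100
= 124 + 2.4 · (721 − 100)/100
= 124 + 14.9
= 138.9 mEq/L

139 mEq/L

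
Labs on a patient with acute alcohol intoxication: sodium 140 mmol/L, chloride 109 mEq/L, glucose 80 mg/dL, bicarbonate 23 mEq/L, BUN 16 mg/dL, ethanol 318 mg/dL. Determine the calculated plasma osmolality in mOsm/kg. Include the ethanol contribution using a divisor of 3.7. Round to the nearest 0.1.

376.1 mOsm/kg

Calculated osmolality = 2·Na + glucose/18 + BUN/2.8 + ethanol/3.7
= 2·140 + 80/18 + 16/2.8 + 318/3.7
= 280 + 4.44 + 5.71 + 85.95
= 376.1 mOsm/kg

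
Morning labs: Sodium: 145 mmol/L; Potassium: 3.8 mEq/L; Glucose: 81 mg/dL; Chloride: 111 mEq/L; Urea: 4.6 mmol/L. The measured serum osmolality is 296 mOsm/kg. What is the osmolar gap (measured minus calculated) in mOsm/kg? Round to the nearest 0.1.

Calculated osmolality = 2·Na + glucose/18 + urea
= 2·145 + 81/18 + 4.6
= 290 + 4.50 + 4.60
= 299.1 mOsm/kg ≈ 299.1 mOsm/kg
Osmolar gap = measured − calculated = 296 − 299.1 = -3.1 mOsm/kg

-3.1 mOsm/kg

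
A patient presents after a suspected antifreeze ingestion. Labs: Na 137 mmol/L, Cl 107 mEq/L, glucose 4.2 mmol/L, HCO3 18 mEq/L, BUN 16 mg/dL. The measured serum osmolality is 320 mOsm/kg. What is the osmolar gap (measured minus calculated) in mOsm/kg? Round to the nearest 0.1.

Calculated osmolality = 2·Na + glucose + BUN/2.8
= 2·137 + 4.2 + 16/2.8
= 274 + 4.20 + 5.71
= 283.91 mOsm/kg ≈ 283.9 mOsm/kg
Osmolar gap = measured − calculated = 320 − 283.9 = 36.1 mOsm/kg

36.1 mOsm/kg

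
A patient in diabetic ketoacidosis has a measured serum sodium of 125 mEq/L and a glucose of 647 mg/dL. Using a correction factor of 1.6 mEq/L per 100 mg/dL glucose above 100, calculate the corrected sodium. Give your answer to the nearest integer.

Corrected Na = measured Na + 1.6 · (glucose − 100)/100
= 125 + 1.6 · (647 − 100)/100
= 125 + 8.8
= 133.8 mEq/L

134 mEq/L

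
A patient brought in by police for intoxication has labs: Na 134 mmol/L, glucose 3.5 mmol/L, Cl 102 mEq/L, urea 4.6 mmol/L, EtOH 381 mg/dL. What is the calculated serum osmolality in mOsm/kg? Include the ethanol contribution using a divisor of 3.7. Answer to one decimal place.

379.1 mOsm/kg

Calculated osmolality = 2·Na + glucose + urea + ethanol/3.7
= 2·134 + 3.5 + 4.6 + 381/3.7
= 268 + 3.50 + 4.60 + 102.97
= 379.07 mOsm/kg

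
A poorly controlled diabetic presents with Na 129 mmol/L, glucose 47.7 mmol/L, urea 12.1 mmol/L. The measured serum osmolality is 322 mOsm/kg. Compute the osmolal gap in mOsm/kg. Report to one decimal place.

4.2 mOsm/kg

Calculated osmolality = 2·Na + glucose + urea
= 2·129 + 47.7 + 12.1
= 258 + 47.70 + 12.10
= 317.8 mOsm/kg ≈ 317.8 mOsm/kg
Osmolar gap = measured − calculated = 322 − 317.8 = 4.2 mOsm/kg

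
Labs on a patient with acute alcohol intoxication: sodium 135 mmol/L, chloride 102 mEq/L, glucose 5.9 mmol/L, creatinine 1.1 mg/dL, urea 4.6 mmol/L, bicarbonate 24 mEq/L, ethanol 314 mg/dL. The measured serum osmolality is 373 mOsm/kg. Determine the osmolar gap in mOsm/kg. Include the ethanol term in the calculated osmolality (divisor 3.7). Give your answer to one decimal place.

7.6 mOsm/kg

Calculated osmolality = 2·Na + glucose + urea + ethanol/3.7
= 2·135 + 5.9 + 4.6 + 314/3.7
= 270 + 5.90 + 4.60 + 84.86
= 365.36 mOsm/kg ≈ 365.4 mOsm/kg
Osmolar gap = measured − calculated = 373 − 365.4 = 7.6 mOsm/kg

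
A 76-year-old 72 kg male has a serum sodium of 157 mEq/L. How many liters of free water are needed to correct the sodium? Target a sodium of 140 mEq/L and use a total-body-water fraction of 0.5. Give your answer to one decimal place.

4.4 L

TBW = 0.5 · 72 = 36 L
Free water deficit = TBW · (Na/140 − 1)
= 36 · (157/140 − 1)
= 36 · 0.1214
= 4.37 L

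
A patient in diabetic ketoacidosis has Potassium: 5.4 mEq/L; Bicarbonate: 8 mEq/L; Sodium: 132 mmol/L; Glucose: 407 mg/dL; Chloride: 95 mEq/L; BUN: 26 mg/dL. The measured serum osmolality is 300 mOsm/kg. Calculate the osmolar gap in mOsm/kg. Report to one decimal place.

Calculated osmolality = 2·Na + glucose/18 + BUN/2.8
= 2·132 + 407/18 + 26/2.8
= 264 + 22.61 + 9.29
= 295.9 mOsm/kg ≈ 295.9 mOsm/kg
Osmolar gap = measured − calculated = 300 − 295.9 = 4.1 mOsm/kg

4.1 mOsm/kg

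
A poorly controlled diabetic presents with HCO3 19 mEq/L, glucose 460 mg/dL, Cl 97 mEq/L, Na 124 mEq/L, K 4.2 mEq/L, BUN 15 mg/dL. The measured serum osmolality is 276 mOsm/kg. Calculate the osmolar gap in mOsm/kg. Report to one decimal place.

-2.9 mOsm/kg

Calculated osmolality = 2·Na + glucose/18 + BUN/2.8
= 2·124 + 460/18 + 15/2.8
= 248 + 25.56 + 5.36
= 278.92 mOsm/kg ≈ 278.9 mOsm/kg
Osmolar gap = measured − calculated = 276 − 278.9 = -2.9 mOsm/kg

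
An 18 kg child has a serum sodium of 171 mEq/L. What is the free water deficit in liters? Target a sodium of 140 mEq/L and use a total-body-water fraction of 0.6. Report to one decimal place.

2.4 L

TBW = 0.6 · 18 = 10.8 L
Free water deficit = TBW · (Na/140 − 1)
= 10.8 · (171/140 − 1)
= 10.8 · 0.2214
= 2.39 L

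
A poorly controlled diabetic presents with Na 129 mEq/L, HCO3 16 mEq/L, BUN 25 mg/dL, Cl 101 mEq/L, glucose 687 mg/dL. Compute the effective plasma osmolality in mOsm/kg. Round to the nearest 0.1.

296.2 mOsm/kg

Effective osmolality excludes urea (freely permeant across cell membranes):
2·Na + glucose/18
= 2·129 + 687/18
= 258 + 38.17
= 296.17 mOsm/kg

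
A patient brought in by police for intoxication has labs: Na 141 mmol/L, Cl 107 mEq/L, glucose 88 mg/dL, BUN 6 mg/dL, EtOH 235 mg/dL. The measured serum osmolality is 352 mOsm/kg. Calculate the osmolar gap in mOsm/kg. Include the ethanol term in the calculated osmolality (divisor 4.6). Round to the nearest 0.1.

Calculated osmolality = 2·Na + glucose/18 + BUN/2.8 + ethanol/4.6
= 2·141 + 88/18 + 6/2.8 + 235/4.6
= 282 + 4.89 + 2.14 + 51.09
= 340.12 mOsm/kg ≈ 340.1 mOsm/kg
Osmolar gap = measured − calculated = 352 − 340.1 = 11.9 mOsm/kg

11.9 mOsm/kg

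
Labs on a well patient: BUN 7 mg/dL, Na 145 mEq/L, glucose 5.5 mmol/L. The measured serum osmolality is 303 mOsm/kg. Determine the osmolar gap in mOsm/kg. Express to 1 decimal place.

Calculated osmolality = 2·Na + glucose + BUN/2.8
= 2·145 + 5.5 + 7/2.8
= 290 + 5.50 + 2.50
= 298 mOsm/kg ≈ 298.0 mOsm/kg
Osmolar gap = measured − calculated = 303 − 298.0 = 5.0 mOsm/kg

5.0 mOsm/kg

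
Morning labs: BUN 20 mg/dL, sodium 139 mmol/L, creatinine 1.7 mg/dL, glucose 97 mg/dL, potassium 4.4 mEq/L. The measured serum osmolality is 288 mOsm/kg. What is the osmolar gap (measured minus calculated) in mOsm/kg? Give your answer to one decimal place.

-2.5 mOsm/kg

Calculated osmolality = 2·Na + glucose/18 + BUN/2.8
= 2·139 + 97/18 + 20/2.8
= 278 + 5.39 + 7.14
= 290.53 mOsm/kg ≈ 290.5 mOsm/kg
Osmolar gap = measured − calculated = 288 − 290.5 = -2.5 mOsm/kg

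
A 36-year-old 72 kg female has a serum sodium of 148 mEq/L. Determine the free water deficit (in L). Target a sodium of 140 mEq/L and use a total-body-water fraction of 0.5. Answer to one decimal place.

2.1 L

TBW = 0.5 · 72 = 36 L
Free water deficit = TBW · (Na/140 − 1)
= 36 · (148/140 − 1)
= 36 · 0.0571
= 2.06 L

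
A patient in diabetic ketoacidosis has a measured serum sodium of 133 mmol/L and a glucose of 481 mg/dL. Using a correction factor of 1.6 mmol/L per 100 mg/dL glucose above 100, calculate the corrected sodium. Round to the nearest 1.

Corrected Na = measured Na + 1.6 · (glucose − 100)/100
= 133 + 1.6 · (481 − 100)/100
= 133 + 6.1
= 139.1 mmol/L

139 mmol/L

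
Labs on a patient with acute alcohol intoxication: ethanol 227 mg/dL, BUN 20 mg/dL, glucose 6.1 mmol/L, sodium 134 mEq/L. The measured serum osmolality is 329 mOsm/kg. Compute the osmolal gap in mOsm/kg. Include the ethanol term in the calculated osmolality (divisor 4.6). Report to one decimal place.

-1.6 mOsm/kg

Calculated osmolality = 2·Na + glucose + BUN/2.8 + ethanol/4.6
= 2·134 + 6.1 + 20/2.8 + 227/4.6
= 268 + 6.10 + 7.14 + 49.35
= 330.59 mOsm/kg ≈ 330.6 mOsm/kg
Osmolar gap = measured − calculated = 329 − 330.6 = -1.6 mOsm/kg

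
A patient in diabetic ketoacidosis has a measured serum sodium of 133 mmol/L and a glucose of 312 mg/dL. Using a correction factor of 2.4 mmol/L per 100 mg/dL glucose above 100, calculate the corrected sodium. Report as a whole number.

138 mmol/L

Corrected Na = measured Na + 2.4 · (glucose − 100)/100
= 133 + 2.4 · (312 − 100)/100
= 133 + 5.1
= 138.1 mmol/L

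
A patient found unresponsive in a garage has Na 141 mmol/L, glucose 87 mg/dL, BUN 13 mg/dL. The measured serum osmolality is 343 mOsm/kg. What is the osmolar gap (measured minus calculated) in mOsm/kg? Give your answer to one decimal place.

Calculated osmolality = 2·Na + glucose/18 + BUN/2.8
= 2·141 + 87/18 + 13/2.8
= 282 + 4.83 + 4.64
= 291.47 mOsm/kg ≈ 291.5 mOsm/kg
Osmolar gap = measured − calculated = 343 − 291.5 = 51.5 mOsm/kg

51.5 mOsm/kg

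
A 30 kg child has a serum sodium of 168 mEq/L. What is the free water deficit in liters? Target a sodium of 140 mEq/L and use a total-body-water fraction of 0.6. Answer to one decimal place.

TBW = 0.6 · 30 = 18 L
Free water deficit = TBW · (Na/140 − 1)
= 18 · (168/140 − 1)
= 18 · 0.2
= 3.6 L

3.6 L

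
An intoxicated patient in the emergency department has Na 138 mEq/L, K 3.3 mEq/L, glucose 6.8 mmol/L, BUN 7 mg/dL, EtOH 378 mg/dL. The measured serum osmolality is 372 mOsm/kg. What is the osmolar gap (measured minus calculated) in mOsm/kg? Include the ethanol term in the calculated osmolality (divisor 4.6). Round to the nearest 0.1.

Calculated osmolality = 2·Na + glucose + BUN/2.8 + ethanol/4.6
= 2·138 + 6.8 + 7/2.8 + 378/4.6
= 276 + 6.80 + 2.50 + 82.17
= 367.47 mOsm/kg ≈ 367.5 mOsm/kg
Osmolar gap = measured − calculated = 372 − 367.5 = 4.5 mOsm/kg

4.5 mOsm/kg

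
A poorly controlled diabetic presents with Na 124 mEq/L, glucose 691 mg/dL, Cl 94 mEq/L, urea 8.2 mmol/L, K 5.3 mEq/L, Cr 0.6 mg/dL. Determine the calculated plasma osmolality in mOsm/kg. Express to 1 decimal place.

294.6 mOsm/kg

Calculated osmolality = 2·Na + glucose/18 + urea
= 2·124 + 691/18 + 8.2
= 248 + 38.39 + 8.20
= 294.59 mOsm/kg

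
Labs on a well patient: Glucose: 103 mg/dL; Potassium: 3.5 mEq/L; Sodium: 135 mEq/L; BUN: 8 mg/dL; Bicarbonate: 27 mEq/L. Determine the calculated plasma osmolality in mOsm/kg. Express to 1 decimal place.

278.6 mOsm/kg

Calculated osmolality = 2·Na + glucose/18 + BUN/2.8
= 2·135 + 103/18 + 8/2.8
= 270 + 5.72 + 2.86
= 278.58 mOsm/kg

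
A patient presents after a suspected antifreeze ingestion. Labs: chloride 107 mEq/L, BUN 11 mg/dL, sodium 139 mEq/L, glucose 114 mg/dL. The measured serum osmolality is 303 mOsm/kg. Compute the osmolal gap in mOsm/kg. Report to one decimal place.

Calculated osmolality = 2·Na + glucose/18 + BUN/2.8
= 2·139 + 114/18 + 11/2.8
= 278 + 6.33 + 3.93
= 288.26 mOsm/kg ≈ 288.3 mOsm/kg
Osmolar gap = measured − calculated = 303 − 288.3 = 14.7 mOsm/kg

14.7 mOsm/kg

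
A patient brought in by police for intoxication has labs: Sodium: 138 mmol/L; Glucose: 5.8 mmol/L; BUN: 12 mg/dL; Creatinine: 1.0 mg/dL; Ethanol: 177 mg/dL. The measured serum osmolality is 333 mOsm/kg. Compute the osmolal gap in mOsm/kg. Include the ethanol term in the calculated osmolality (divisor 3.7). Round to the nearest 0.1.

-0.9 mOsm/kg

Calculated osmolality = 2·Na + glucose + BUN/2.8 + ethanol/3.7
= 2·138 + 5.8 + 12/2.8 + 177/3.7
= 276 + 5.80 + 4.29 + 47.84
= 333.93 mOsm/kg ≈ 333.9 mOsm/kg
Osmolar gap = measured − calculated = 333 − 333.9 = -0.9 mOsm/kg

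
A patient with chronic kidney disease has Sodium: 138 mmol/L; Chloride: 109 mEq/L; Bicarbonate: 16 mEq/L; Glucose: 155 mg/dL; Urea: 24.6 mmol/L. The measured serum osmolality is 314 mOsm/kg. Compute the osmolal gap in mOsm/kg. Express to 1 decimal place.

Calculated osmolality = 2·Na + glucose/18 + urea
= 2·138 + 155/18 + 24.6
= 276 + 8.61 + 24.60
= 309.21 mOsm/kg ≈ 309.2 mOsm/kg
Osmolar gap = measured − calculated = 314 − 309.2 = 4.8 mOsm/kg

4.8 mOsm/kg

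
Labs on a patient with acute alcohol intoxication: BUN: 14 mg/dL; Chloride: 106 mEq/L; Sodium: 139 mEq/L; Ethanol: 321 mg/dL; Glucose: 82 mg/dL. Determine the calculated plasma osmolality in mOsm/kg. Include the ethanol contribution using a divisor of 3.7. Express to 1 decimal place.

Calculated osmolality = 2·Na + glucose/18 + BUN/2.8 + ethanol/3.7
= 2·139 + 82/18 + 14/2.8 + 321/3.7
= 278 + 4.56 + 5 + 86.76
= 374.32 mOsm/kg

374.3 mOsm/kg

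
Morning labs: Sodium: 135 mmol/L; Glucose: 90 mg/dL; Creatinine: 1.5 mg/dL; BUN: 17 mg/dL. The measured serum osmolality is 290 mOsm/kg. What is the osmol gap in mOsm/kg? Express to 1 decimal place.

8.9 mOsm/kg

Calculated osmolality = 2·Na + glucose/18 + BUN/2.8
= 2·135 + 90/18 + 17/2.8
= 270 + 5 + 6.07
= 281.07 mOsm/kg ≈ 281.1 mOsm/kg
Osmolar gap = measured − calculated = 290 − 281.1 = 8.9 mOsm/kg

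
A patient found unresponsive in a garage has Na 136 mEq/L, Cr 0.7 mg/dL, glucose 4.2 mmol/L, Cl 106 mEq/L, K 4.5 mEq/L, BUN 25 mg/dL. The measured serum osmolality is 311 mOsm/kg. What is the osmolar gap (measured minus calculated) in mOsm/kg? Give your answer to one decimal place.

25.9 mOsm/kg

Calculated osmolality = 2·Na + glucose + BUN/2.8
= 2·136 + 4.2 + 25/2.8
= 272 + 4.20 + 8.93
= 285.13 mOsm/kg ≈ 285.1 mOsm/kg
Osmolar gap = measured − calculated = 311 − 285.1 = 25.9 mOsm/kg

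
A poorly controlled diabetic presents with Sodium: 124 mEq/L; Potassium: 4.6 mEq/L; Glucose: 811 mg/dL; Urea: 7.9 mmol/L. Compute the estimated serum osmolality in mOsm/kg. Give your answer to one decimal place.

Calculated osmolality = 2·Na + glucose/18 + urea
= 2·124 + 811/18 + 7.9
= 248 + 45.06 + 7.90
= 300.96 mOsm/kg

301.0 mOsm/kg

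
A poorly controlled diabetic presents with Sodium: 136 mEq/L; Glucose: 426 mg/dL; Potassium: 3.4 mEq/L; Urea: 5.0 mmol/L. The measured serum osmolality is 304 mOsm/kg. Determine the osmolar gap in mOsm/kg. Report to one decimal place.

3.3 mOsm/kg

Calculated osmolality = 2·Na + glucose/18 + urea
= 2·136 + 426/18 + 5
= 272 + 23.67 + 5
= 300.67 mOsm/kg ≈ 300.7 mOsm/kg
Osmolar gap = measured − calculated = 304 − 300.7 = 3.3 mOsm/kg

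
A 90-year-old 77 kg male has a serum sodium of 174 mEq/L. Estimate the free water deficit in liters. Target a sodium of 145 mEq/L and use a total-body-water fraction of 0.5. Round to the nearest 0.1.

TBW = 0.5 · 77 = 38.5 L
Free water deficit = TBW · (Na/145 − 1)
= 38.5 · (174/145 − 1)
= 38.5 · 0.2
= 7.7 L

7.7 L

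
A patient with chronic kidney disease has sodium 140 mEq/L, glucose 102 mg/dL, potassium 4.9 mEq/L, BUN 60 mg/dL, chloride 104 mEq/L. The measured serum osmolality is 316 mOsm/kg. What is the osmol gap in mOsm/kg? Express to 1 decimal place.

8.9 mOsm/kg

Calculated osmolality = 2·Na + glucose/18 + BUN/2.8
= 2·140 + 102/18 + 60/2.8
= 280 + 5.67 + 21.43
= 307.1 mOsm/kg ≈ 307.1 mOsm/kg
Osmolar gap = measured − calculated = 316 − 307.1 = 8.9 mOsm/kg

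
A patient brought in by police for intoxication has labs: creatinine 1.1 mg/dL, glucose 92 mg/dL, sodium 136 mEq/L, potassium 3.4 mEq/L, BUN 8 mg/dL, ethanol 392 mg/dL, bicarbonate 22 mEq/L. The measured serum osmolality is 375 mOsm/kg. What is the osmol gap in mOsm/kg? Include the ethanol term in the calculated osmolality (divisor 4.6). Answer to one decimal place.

9.8 mOsm/kg

Calculated osmolality = 2·Na + glucose/18 + BUN/2.8 + ethanol/4.6
= 2·136 + 92/18 + 8/2.8 + 392/4.6
= 272 + 5.11 + 2.86 + 85.22
= 365.19 mOsm/kg ≈ 365.2 mOsm/kg
Osmolar gap = measured − calculated = 375 − 365.2 = 9.8 mOsm/kg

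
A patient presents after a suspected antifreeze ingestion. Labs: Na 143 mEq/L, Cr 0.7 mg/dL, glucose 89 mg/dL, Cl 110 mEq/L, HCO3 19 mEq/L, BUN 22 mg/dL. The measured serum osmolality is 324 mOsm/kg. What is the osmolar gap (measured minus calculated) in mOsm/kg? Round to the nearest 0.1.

25.2 mOsm/kg

Calculated osmolality = 2·Na + glucose/18 + BUN/2.8
= 2·143 + 89/18 + 22/2.8
= 286 + 4.94 + 7.86
= 298.8 mOsm/kg ≈ 298.8 mOsm/kg
Osmolar gap = measured − calculated = 324 − 298.8 = 25.2 mOsm/kg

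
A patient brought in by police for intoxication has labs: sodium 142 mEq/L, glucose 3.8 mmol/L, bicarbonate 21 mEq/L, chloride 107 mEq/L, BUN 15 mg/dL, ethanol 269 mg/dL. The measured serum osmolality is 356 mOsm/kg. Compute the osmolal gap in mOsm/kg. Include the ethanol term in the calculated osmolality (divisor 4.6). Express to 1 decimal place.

4.4 mOsm/kg

Calculated osmolality = 2·Na + glucose + BUN/2.8 + ethanol/4.6
= 2·142 + 3.8 + 15/2.8 + 269/4.6
= 284 + 3.80 + 5.36 + 58.48
= 351.64 mOsm/kg ≈ 351.6 mOsm/kg
Osmolar gap = measured − calculated = 356 − 351.6 = 4.4 mOsm/kg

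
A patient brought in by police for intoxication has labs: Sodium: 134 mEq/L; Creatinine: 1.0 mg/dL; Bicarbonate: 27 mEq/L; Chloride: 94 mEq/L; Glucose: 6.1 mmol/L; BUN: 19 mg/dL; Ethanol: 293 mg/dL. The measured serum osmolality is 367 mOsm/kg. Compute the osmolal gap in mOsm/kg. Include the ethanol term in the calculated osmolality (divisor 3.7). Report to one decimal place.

Calculated osmolality = 2·Na + glucose + BUN/2.8 + ethanol/3.7
= 2·134 + 6.1 + 19/2.8 + 293/3.7
= 268 + 6.10 + 6.79 + 79.19
= 360.08 mOsm/kg ≈ 360.1 mOsm/kg
Osmolar gap = measured − calculated = 367 − 360.1 = 6.9 mOsm/kg

6.9 mOsm/kg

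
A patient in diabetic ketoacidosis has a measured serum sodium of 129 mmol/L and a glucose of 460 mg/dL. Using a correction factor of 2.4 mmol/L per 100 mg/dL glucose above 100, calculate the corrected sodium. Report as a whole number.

Corrected Na = measured Na + 2.4 · (glucose − 100)/100
= 129 + 2.4 · (460 − 100)/100
= 129 + 8.6
= 137.6 mmol/L

138 mmol/L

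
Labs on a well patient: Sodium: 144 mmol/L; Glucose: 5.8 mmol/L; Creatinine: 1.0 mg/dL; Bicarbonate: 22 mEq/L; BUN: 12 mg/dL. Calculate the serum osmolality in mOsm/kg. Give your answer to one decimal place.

298.1 mOsm/kg

Calculated osmolality = 2·Na + glucose + BUN/2.8
= 2·144 + 5.8 + 12/2.8
= 288 + 5.80 + 4.29
= 298.09 mOsm/kg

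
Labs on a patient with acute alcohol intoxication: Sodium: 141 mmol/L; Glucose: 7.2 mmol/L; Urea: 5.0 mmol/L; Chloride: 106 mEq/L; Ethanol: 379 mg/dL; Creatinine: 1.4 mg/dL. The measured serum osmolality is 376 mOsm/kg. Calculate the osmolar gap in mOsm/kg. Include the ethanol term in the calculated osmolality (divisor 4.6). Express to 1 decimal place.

Calculated osmolality = 2·Na + glucose + urea + ethanol/4.6
= 2·141 + 7.2 + 5 + 379/4.6
= 282 + 7.20 + 5 + 82.39
= 376.59 mOsm/kg ≈ 376.6 mOsm/kg
Osmolar gap = measured − calculated = 376 − 376.6 = -0.6 mOsm/kg

-0.6 mOsm/kg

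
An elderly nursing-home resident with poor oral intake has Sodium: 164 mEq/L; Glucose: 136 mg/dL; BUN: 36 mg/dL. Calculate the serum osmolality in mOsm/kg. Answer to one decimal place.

Calculated osmolality = 2·Na + glucose/18 + BUN/2.8
= 2·164 + 136/18 + 36/2.8
= 328 + 7.56 + 12.86
= 348.42 mOsm/kg

348.4 mOsm/kg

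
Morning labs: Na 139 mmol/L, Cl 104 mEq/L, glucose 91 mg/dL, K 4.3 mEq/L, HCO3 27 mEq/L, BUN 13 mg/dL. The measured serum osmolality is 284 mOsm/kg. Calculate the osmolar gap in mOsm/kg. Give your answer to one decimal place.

-3.7 mOsm/kg

Calculated osmolality = 2·Na + glucose/18 + BUN/2.8
= 2·139 + 91/18 + 13/2.8
= 278 + 5.06 + 4.64
= 287.7 mOsm/kg ≈ 287.7 mOsm/kg
Osmolar gap = measured − calculated = 284 − 287.7 = -3.7 mOsm/kg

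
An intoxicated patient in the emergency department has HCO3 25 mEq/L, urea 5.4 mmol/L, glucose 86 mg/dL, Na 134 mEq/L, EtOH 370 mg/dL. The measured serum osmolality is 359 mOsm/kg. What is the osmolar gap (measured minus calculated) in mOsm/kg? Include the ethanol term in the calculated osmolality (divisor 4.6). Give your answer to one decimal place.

Calculated osmolality = 2·Na + glucose/18 + urea + ethanol/4.6
= 2·134 + 86/18 + 5.4 + 370/4.6
= 268 + 4.78 + 5.40 + 80.43
= 358.61 mOsm/kg ≈ 358.6 mOsm/kg
Osmolar gap = measured − calculated = 359 − 358.6 = 0.4 mOsm/kg

0.4 mOsm/kg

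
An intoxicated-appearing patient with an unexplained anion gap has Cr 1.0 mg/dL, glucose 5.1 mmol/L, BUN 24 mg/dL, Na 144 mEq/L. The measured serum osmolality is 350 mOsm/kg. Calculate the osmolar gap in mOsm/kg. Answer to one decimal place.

48.3 mOsm/kg

Calculated osmolality = 2·Na + glucose + BUN/2.8
= 2·144 + 5.1 + 24/2.8
= 288 + 5.10 + 8.57
= 301.67 mOsm/kg ≈ 301.7 mOsm/kg
Osmolar gap = measured − calculated = 350 − 301.7 = 48.3 mOsm/kg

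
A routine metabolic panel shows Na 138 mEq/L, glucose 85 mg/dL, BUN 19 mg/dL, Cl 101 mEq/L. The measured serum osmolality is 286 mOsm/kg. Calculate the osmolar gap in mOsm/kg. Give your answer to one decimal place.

-1.5 mOsm/kg

Calculated osmolality = 2·Na + glucose/18 + BUN/2.8
= 2·138 + 85/18 + 19/2.8
= 276 + 4.72 + 6.79
= 287.51 mOsm/kg ≈ 287.5 mOsm/kg
Osmolar gap = measured − calculated = 286 − 287.5 = -1.5 mOsm/kg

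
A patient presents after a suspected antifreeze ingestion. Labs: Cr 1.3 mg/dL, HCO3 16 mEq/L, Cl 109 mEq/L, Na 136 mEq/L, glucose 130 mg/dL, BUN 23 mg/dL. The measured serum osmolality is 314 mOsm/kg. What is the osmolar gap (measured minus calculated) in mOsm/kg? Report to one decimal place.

26.6 mOsm/kg

Calculated osmolality = 2·Na + glucose/18 + BUN/2.8
= 2·136 + 130/18 + 23/2.8
= 272 + 7.22 + 8.21
= 287.43 mOsm/kg ≈ 287.4 mOsm/kg
Osmolar gap = measured − calculated = 314 − 287.4 = 26.6 mOsm/kg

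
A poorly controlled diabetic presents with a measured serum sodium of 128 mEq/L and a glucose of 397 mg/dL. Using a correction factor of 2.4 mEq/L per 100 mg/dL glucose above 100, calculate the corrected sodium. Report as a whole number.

135 mEq/L

Corrected Na = measured Na + 2.4 · (glucose − 100)/100
= 128 + 2.4 · (397 − 100)/100
= 128 + 7.1
= 135.1 mEq/L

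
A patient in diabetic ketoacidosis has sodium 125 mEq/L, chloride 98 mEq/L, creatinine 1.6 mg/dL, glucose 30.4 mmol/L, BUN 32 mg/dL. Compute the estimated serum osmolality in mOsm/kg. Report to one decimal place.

Calculated osmolality = 2·Na + glucose + BUN/2.8
= 2·125 + 30.4 + 32/2.8
= 250 + 30.40 + 11.43
= 291.83 mOsm/kg

291.8 mOsm/kg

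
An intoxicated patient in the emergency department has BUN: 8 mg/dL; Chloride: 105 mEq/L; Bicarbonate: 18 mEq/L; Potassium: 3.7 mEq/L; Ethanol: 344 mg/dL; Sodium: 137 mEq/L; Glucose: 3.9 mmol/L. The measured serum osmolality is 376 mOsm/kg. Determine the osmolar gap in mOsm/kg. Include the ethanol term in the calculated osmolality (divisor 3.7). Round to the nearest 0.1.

2.3 mOsm/kg

Calculated osmolality = 2·Na + glucose + BUN/2.8 + ethanol/3.7
= 2·137 + 3.9 + 8/2.8 + 344/3.7
= 274 + 3.90 + 2.86 + 92.97
= 373.73 mOsm/kg ≈ 373.7 mOsm/kg
Osmolar gap = measured − calculated = 376 − 373.7 = 2.3 mOsm/kg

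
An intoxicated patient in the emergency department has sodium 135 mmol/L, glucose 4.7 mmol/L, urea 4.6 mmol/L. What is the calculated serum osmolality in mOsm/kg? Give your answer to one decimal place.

279.3 mOsm/kg

Calculated osmolality = 2·Na + glucose + urea
= 2·135 + 4.7 + 4.6
= 270 + 4.70 + 4.60
= 279.3 mOsm/kg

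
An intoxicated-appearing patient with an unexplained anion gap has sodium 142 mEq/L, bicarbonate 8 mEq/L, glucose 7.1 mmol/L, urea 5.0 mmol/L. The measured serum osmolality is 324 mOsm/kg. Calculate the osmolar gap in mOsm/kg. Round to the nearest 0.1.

27.9 mOsm/kg

Calculated osmolality = 2·Na + glucose + urea
= 2·142 + 7.1 + 5
= 284 + 7.10 + 5
= 296.1 mOsm/kg ≈ 296.1 mOsm/kg
Osmolar gap = measured − calculated = 324 − 296.1 = 27.9 mOsm/kg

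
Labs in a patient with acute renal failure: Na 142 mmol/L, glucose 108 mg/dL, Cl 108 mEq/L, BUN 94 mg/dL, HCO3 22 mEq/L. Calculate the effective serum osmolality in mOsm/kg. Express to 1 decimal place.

290.0 mOsm/kg

Effective osmolality excludes urea (freely permeant across cell membranes):
2·Na + glucose/18
= 2·142 + 108/18
= 284 + 6
= 290 mOsm/kg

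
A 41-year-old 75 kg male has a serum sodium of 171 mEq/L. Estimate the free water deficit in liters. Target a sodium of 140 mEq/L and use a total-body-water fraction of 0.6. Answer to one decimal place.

10.0 L

TBW = 0.6 · 75 = 45 L
Free water deficit = TBW · (Na/140 − 1)
= 45 · (171/140 − 1)
= 45 · 0.2214
= 9.96 L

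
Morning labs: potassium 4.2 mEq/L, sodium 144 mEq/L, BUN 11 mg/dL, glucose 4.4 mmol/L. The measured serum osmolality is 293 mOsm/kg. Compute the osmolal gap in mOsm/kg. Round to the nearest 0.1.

Calculated osmolality = 2·Na + glucose + BUN/2.8
= 2·144 + 4.4 + 11/2.8
= 288 + 4.40 + 3.93
= 296.33 mOsm/kg ≈ 296.3 mOsm/kg
Osmolar gap = measured − calculated = 293 − 296.3 = -3.3 mOsm/kg

-3.3 mOsm/kg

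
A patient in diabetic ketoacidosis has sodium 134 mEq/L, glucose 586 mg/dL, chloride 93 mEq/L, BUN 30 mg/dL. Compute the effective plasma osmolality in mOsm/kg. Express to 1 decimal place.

300.6 mOsm/kg

Effective osmolality excludes urea (freely permeant across cell membranes):
2·Na + glucose/18
= 2·134 + 586/18
= 268 + 32.56
= 300.56 mOsm/kg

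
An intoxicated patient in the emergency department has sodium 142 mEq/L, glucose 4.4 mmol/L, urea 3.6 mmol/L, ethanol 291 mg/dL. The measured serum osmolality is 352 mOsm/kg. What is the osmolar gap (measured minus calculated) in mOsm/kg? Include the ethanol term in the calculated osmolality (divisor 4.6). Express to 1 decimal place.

Calculated osmolality = 2·Na + glucose + urea + ethanol/4.6
= 2·142 + 4.4 + 3.6 + 291/4.6
= 284 + 4.40 + 3.60 + 63.26
= 355.26 mOsm/kg ≈ 355.3 mOsm/kg
Osmolar gap = measured − calculated = 352 − 355.3 = -3.3 mOsm/kg

-3.3 mOsm/kg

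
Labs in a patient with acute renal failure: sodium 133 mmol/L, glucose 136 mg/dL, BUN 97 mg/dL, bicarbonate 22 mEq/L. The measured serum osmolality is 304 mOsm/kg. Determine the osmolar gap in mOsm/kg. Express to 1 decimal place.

Calculated osmolality = 2·Na + glucose/18 + BUN/2.8
= 2·133 + 136/18 + 97/2.8
= 266 + 7.56 + 34.64
= 308.2 mOsm/kg ≈ 308.2 mOsm/kg
Osmolar gap = measured − calculated = 304 − 308.2 = -4.2 mOsm/kg

-4.2 mOsm/kg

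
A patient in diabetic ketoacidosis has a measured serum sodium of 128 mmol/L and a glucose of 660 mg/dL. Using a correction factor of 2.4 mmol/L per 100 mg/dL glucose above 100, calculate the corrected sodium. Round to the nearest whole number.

141 mmol/L

Corrected Na = measured Na + 2.4 · (glucose − 100)/100
= 128 + 2.4 · (660 − 100)/100
= 128 + 13.4
= 141.4 mmol/L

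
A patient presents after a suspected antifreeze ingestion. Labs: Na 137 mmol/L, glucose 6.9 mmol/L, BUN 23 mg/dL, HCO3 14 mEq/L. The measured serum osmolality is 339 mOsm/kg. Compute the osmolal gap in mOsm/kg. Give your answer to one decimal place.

49.9 mOsm/kg

Calculated osmolality = 2·Na + glucose + BUN/2.8
= 2·137 + 6.9 + 23/2.8
= 274 + 6.90 + 8.21
= 289.11 mOsm/kg ≈ 289.1 mOsm/kg
Osmolar gap = measured − calculated = 339 − 289.1 = 49.9 mOsm/kg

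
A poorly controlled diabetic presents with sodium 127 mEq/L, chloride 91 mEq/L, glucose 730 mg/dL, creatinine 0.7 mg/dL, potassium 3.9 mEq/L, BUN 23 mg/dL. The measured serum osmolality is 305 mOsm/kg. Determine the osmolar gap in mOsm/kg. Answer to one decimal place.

Calculated osmolality = 2·Na + glucose/18 + BUN/2.8
= 2·127 + 730/18 + 23/2.8
= 254 + 40.56 + 8.21
= 302.77 mOsm/kg ≈ 302.8 mOsm/kg
Osmolar gap = measured − calculated = 305 − 302.8 = 2.2 mOsm/kg

2.2 mOsm/kg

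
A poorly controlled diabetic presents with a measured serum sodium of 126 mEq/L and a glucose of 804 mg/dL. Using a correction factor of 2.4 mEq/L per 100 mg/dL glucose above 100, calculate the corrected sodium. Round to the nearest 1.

143 mEq/L

Corrected Na = measured Na + 2.4 · (glucose − 100)/100
= 126 + 2.4 · (804 − 100)/100
= 126 + 16.9
= 142.9 mEq/L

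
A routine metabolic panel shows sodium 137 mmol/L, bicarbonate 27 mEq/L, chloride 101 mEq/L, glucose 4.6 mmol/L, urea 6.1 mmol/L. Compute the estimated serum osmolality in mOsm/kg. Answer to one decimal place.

Calculated osmolality = 2·Na + glucose + urea
= 2·137 + 4.6 + 6.1
= 274 + 4.60 + 6.10
= 284.7 mOsm/kg

284.7 mOsm/kg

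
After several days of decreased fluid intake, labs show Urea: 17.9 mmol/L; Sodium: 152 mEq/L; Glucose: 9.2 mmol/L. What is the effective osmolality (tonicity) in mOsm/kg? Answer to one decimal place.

Effective osmolality excludes urea (freely permeant across cell membranes):
2·Na + glucose
= 2·152 + 9.2
= 304 + 9.2
= 313.2 mOsm/kg

313.2 mOsm/kg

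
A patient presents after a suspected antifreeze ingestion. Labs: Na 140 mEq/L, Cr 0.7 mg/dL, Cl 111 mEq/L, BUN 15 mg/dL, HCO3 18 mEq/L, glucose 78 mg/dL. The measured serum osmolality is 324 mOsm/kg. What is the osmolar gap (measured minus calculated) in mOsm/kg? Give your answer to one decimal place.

Calculated osmolality = 2·Na + glucose/18 + BUN/2.8
= 2·140 + 78/18 + 15/2.8
= 280 + 4.33 + 5.36
= 289.69 mOsm/kg ≈ 289.7 mOsm/kg
Osmolar gap = measured − calculated = 324 − 289.7 = 34.3 mOsm/kg

34.3 mOsm/kg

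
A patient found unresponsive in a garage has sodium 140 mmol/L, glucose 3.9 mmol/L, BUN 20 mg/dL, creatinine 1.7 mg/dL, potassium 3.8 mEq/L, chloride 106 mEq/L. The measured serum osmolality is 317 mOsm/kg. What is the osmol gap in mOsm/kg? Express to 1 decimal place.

Calculated osmolality = 2·Na + glucose + BUN/2.8
= 2·140 + 3.9 + 20/2.8
= 280 + 3.90 + 7.14
= 291.04 mOsm/kg ≈ 291.0 mOsm/kg
Osmolar gap = measured − calculated = 317 − 291.0 = 26.0 mOsm/kg

26.0 mOsm/kg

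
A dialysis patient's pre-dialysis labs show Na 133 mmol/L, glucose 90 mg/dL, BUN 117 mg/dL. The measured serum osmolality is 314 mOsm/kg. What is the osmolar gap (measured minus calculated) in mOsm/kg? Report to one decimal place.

1.2 mOsm/kg

Calculated osmolality = 2·Na + glucose/18 + BUN/2.8
= 2·133 + 90/18 + 117/2.8
= 266 + 5 + 41.79
= 312.79 mOsm/kg ≈ 312.8 mOsm/kg
Osmolar gap = measured − calculated = 314 − 312.8 = 1.2 mOsm/kg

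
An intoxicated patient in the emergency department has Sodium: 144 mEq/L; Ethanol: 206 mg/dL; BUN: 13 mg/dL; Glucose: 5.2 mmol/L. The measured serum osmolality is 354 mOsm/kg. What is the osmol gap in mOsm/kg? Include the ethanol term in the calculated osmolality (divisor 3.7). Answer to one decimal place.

0.5 mOsm/kg

Calculated osmolality = 2·Na + glucose + BUN/2.8 + ethanol/3.7
= 2·144 + 5.2 + 13/2.8 + 206/3.7
= 288 + 5.20 + 4.64 + 55.68
= 353.52 mOsm/kg ≈ 353.5 mOsm/kg
Osmolar gap = measured − calculated = 354 − 353.5 = 0.5 mOsm/kg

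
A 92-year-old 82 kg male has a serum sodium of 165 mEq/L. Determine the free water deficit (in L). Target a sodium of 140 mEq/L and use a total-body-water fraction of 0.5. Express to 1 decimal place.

TBW = 0.5 · 82 = 41 L
Free water deficit = TBW · (Na/140 − 1)
= 41 · (165/140 − 1)
= 41 · 0.1786
= 7.32 L

7.3 L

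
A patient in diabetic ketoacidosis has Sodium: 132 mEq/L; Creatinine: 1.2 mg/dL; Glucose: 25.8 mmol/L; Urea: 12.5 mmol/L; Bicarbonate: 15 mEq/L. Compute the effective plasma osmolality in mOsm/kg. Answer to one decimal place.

Effective osmolality excludes urea (freely permeant across cell membranes):
2·Na + glucose
= 2·132 + 25.8
= 264 + 25.8
= 289.8 mOsm/kg

289.8 mOsm/kg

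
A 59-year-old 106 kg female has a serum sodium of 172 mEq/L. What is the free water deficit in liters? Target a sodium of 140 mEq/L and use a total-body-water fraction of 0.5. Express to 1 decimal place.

12.1 L

TBW = 0.5 · 106 = 53 L
Free water deficit = TBW · (Na/140 − 1)
= 53 · (172/140 − 1)
= 53 · 0.2286
= 12.12 L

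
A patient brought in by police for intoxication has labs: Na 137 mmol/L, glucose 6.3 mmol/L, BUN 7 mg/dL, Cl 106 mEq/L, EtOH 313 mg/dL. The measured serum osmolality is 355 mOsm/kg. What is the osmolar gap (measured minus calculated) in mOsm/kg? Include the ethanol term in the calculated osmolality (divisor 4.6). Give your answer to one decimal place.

4.2 mOsm/kg

Calculated osmolality = 2·Na + glucose + BUN/2.8 + ethanol/4.6
= 2·137 + 6.3 + 7/2.8 + 313/4.6
= 274 + 6.30 + 2.50 + 68.04
= 350.84 mOsm/kg ≈ 350.8 mOsm/kg
Osmolar gap = measured − calculated = 355 − 350.8 = 4.2 mOsm/kg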